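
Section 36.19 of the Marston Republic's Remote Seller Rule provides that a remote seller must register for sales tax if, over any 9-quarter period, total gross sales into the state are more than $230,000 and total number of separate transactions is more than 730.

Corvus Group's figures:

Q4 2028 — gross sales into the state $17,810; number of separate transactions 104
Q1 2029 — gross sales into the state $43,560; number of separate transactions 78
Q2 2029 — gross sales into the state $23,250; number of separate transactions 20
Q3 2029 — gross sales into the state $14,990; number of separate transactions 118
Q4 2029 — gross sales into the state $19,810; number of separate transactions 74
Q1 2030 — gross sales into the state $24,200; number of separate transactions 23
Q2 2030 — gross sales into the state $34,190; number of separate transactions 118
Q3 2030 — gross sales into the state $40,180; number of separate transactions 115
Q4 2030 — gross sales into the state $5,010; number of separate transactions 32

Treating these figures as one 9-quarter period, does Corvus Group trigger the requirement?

No

Total gross sales into the state: $17,810 + $43,560 + $23,250 + $14,990 + $19,810 + $24,200 + $34,190 + $40,180 + $5,010 = $223,000 (≤ $230,000).
Total number of separate transactions: 104 + 78 + 20 + 118 + 74 + 23 + 118 + 115 + 32 = 682 (≤ 730).
The test is 'and': the rule requires both, and at least one is not exceeded.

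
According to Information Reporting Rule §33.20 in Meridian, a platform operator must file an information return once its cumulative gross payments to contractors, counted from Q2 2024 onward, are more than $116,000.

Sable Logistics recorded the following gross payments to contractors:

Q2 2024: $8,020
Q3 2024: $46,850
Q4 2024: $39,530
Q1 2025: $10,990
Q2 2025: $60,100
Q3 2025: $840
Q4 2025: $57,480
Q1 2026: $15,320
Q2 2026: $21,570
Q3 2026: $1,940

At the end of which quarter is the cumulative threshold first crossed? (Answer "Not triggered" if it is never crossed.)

Q2 2025

Through Q2 2024: $8,020
Through Q3 2024: $54,870
Through Q4 2024: $94,400
Through Q1 2025: $105,390
Through Q2 2025: $165,490 ← exceeds threshold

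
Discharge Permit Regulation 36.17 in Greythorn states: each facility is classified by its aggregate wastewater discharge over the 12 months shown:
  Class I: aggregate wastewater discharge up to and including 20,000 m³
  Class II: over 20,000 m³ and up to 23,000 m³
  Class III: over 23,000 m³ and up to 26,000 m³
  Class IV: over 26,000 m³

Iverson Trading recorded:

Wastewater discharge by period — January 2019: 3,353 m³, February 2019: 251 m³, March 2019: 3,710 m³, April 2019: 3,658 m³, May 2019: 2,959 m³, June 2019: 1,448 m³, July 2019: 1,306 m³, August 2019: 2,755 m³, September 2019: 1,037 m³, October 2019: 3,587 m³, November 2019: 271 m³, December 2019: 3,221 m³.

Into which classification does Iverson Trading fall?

Class IV

Aggregate wastewater discharge: 3,353 m³ + 251 m³ + 3,710 m³ + 3,658 m³ + 2,959 m³ + 1,448 m³ + 1,306 m³ + 2,755 m³ + 1,037 m³ + 3,587 m³ + 271 m³ + 3,221 m³ = 27,556 m³.
27,556 m³ > 26,000 m³, so Class IV applies.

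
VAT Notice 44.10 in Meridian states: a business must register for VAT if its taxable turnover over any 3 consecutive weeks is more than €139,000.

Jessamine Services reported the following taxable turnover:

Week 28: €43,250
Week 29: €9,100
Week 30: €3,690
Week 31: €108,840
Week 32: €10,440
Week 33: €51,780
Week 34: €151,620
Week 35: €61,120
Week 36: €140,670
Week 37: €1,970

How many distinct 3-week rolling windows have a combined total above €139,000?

5

Week 28–Week 30: €43,250 + €9,100 + €3,690 = €56,040 (under)
Week 29–Week 31: €9,100 + €3,690 + €108,840 = €121,630 (under)
Week 30–Week 32: €3,690 + €108,840 + €10,440 = €122,970 (under)
Week 31–Week 33: €108,840 + €10,440 + €51,780 = €171,060 (over)
Week 32–Week 34: €10,440 + €51,780 + €151,620 = €213,840 (over)
Week 33–Week 35: €51,780 + €151,620 + €61,120 = €264,520 (over)
Week 34–Week 36: €151,620 + €61,120 + €140,670 = €353,410 (over)
Week 35–Week 37: €61,120 + €140,670 + €1,970 = €203,760 (over)
5 windows exceed the threshold.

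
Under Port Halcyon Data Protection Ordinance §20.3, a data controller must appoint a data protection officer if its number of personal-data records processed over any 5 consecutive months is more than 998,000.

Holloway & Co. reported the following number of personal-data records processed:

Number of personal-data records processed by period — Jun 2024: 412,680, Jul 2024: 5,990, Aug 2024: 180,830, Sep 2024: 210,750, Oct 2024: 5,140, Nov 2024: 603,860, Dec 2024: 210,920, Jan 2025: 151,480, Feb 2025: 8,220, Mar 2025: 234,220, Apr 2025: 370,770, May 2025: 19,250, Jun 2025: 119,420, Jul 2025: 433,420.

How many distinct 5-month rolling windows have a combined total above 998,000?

5

Jun 2024–Oct 2024: 412,680 + 5,990 + 180,830 + 210,750 + 5,140 = 815,390 (under)
Jul 2024–Nov 2024: 5,990 + 180,830 + 210,750 + 5,140 + 603,860 = 1,006,570 (over)
Aug 2024–Dec 2024: 180,830 + 210,750 + 5,140 + 603,860 + 210,920 = 1,211,500 (over)
Sep 2024–Jan 2025: 210,750 + 5,140 + 603,860 + 210,920 + 151,480 = 1,182,150 (over)
Oct 2024–Feb 2025: 5,140 + 603,860 + 210,920 + 151,480 + 8,220 = 979,620 (under)
Nov 2024–Mar 2025: 603,860 + 210,920 + 151,480 + 8,220 + 234,220 = 1,208,700 (over)
Dec 2024–Apr 2025: 210,920 + 151,480 + 8,220 + 234,220 + 370,770 = 975,610 (under)
Jan 2025–May 2025: 151,480 + 8,220 + 234,220 + 370,770 + 19,250 = 783,940 (under)
Feb 2025–Jun 2025: 8,220 + 234,220 + 370,770 + 19,250 + 119,420 = 751,880 (under)
Mar 2025–Jul 2025: 234,220 + 370,770 + 19,250 + 119,420 + 433,420 = 1,177,080 (over)
5 windows exceed the threshold.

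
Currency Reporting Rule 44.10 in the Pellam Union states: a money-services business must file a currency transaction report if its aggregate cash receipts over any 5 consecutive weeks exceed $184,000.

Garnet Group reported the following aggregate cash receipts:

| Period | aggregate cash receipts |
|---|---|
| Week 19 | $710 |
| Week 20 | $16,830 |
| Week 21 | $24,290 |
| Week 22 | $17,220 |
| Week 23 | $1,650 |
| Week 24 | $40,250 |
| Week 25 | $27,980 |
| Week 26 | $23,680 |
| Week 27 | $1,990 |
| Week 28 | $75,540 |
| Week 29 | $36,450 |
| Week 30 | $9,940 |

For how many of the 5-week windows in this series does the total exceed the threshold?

Week 19–Week 23: $710 + $16,830 + $24,290 + $17,220 + $1,650 = $60,700 (under)
Week 20–Week 24: $16,830 + $24,290 + $17,220 + $1,650 + $40,250 = $100,240 (under)
Week 21–Week 25: $24,290 + $17,220 + $1,650 + $40,250 + $27,980 = $111,390 (under)
Week 22–Week 26: $17,220 + $1,650 + $40,250 + $27,980 + $23,680 = $110,780 (under)
Week 23–Week 27: $1,650 + $40,250 + $27,980 + $23,680 + $1,990 = $95,550 (under)
Week 24–Week 28: $40,250 + $27,980 + $23,680 + $1,990 + $75,540 = $169,440 (under)
Week 25–Week 29: $27,980 + $23,680 + $1,990 + $75,540 + $36,450 = $165,640 (under)
Week 26–Week 30: $23,680 + $1,990 + $75,540 + $36,450 + $9,940 = $147,600 (under)
0 windows exceed the threshold.

0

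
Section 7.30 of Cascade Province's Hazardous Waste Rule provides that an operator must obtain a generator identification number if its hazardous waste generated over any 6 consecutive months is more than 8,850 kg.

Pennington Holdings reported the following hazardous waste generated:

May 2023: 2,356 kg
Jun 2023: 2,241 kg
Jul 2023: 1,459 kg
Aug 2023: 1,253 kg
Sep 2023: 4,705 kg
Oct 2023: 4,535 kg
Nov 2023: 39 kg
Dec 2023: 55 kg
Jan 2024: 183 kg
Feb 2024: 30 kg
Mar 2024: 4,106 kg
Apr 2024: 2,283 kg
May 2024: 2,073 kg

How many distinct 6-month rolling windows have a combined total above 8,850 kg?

May 2023–Oct 2023: 2,356 kg + 2,241 kg + 1,459 kg + 1,253 kg + 4,705 kg + 4,535 kg = 16,549 kg (over)
Jun 2023–Nov 2023: 2,241 kg + 1,459 kg + 1,253 kg + 4,705 kg + 4,535 kg + 39 kg = 14,232 kg (over)
Jul 2023–Dec 2023: 1,459 kg + 1,253 kg + 4,705 kg + 4,535 kg + 39 kg + 55 kg = 12,046 kg (over)
Aug 2023–Jan 2024: 1,253 kg + 4,705 kg + 4,535 kg + 39 kg + 55 kg + 183 kg = 10,770 kg (over)
Sep 2023–Feb 2024: 4,705 kg + 4,535 kg + 39 kg + 55 kg + 183 kg + 30 kg = 9,547 kg (over)
Oct 2023–Mar 2024: 4,535 kg + 39 kg + 55 kg + 183 kg + 30 kg + 4,106 kg = 8,948 kg (over)
Nov 2023–Apr 2024: 39 kg + 55 kg + 183 kg + 30 kg + 4,106 kg + 2,283 kg = 6,696 kg (under)
Dec 2023–May 2024: 55 kg + 183 kg + 30 kg + 4,106 kg + 2,283 kg + 2,073 kg = 8,730 kg (under)
6 windows exceed the threshold.

6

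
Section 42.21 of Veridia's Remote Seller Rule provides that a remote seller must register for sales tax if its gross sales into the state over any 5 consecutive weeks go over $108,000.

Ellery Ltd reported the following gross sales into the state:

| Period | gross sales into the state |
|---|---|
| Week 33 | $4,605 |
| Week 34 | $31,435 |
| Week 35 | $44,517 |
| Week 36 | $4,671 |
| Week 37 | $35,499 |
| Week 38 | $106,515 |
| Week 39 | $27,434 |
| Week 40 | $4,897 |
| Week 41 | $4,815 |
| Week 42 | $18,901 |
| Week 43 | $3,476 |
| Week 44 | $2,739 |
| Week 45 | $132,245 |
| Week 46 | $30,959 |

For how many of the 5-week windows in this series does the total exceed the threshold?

Week 33–Week 37: $4,605 + $31,435 + $44,517 + $4,671 + $35,499 = $120,727 (over)
Week 34–Week 38: $31,435 + $44,517 + $4,671 + $35,499 + $106,515 = $222,637 (over)
Week 35–Week 39: $44,517 + $4,671 + $35,499 + $106,515 + $27,434 = $218,636 (over)
Week 36–Week 40: $4,671 + $35,499 + $106,515 + $27,434 + $4,897 = $179,016 (over)
Week 37–Week 41: $35,499 + $106,515 + $27,434 + $4,897 + $4,815 = $179,160 (over)
Week 38–Week 42: $106,515 + $27,434 + $4,897 + $4,815 + $18,901 = $162,562 (over)
Week 39–Week 43: $27,434 + $4,897 + $4,815 + $18,901 + $3,476 = $59,523 (under)
Week 40–Week 44: $4,897 + $4,815 + $18,901 + $3,476 + $2,739 = $34,828 (under)
Week 41–Week 45: $4,815 + $18,901 + $3,476 + $2,739 + $132,245 = $162,176 (over)
Week 42–Week 46: $18,901 + $3,476 + $2,739 + $132,245 + $30,959 = $188,320 (over)
8 windows exceed the threshold.

8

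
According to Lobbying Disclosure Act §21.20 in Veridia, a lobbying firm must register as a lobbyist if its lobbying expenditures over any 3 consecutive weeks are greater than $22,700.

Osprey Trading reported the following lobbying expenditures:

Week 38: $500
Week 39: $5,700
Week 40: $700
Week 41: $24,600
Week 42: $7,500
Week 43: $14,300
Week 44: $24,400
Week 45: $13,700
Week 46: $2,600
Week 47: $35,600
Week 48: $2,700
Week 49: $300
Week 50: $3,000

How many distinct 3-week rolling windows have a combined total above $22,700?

Week 38–Week 40: $500 + $5,700 + $700 = $6,900 (under)
Week 39–Week 41: $5,700 + $700 + $24,600 = $31,000 (over)
Week 40–Week 42: $700 + $24,600 + $7,500 = $32,800 (over)
Week 41–Week 43: $24,600 + $7,500 + $14,300 = $46,400 (over)
Week 42–Week 44: $7,500 + $14,300 + $24,400 = $46,200 (over)
Week 43–Week 45: $14,300 + $24,400 + $13,700 = $52,400 (over)
Week 44–Week 46: $24,400 + $13,700 + $2,600 = $40,700 (over)
Week 45–Week 47: $13,700 + $2,600 + $35,600 = $51,900 (over)
Week 46–Week 48: $2,600 + $35,600 + $2,700 = $40,900 (over)
Week 47–Week 49: $35,600 + $2,700 + $300 = $38,600 (over)
Week 48–Week 50: $2,700 + $300 + $3,000 = $6,000 (under)
9 windows exceed the threshold.

9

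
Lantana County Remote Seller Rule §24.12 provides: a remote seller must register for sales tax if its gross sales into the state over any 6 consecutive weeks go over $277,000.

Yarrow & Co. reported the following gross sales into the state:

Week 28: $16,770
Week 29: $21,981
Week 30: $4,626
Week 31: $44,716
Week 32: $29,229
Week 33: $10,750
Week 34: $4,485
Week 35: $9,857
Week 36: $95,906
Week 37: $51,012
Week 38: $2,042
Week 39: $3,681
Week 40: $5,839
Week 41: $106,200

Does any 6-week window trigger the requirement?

Week 28–Week 33: $16,770 + $21,981 + $4,626 + $44,716 + $29,229 + $10,750 = $128,072 (under)
Week 29–Week 34: $21,981 + $4,626 + $44,716 + $29,229 + $10,750 + $4,485 = $115,787 (under)
Week 30–Week 35: $4,626 + $44,716 + $29,229 + $10,750 + $4,485 + $9,857 = $103,663 (under)
Week 31–Week 36: $44,716 + $29,229 + $10,750 + $4,485 + $9,857 + $95,906 = $194,943 (under)
Week 32–Week 37: $29,229 + $10,750 + $4,485 + $9,857 + $95,906 + $51,012 = $201,239 (under)
Week 33–Week 38: $10,750 + $4,485 + $9,857 + $95,906 + $51,012 + $2,042 = $174,052 (under)
Week 34–Week 39: $4,485 + $9,857 + $95,906 + $51,012 + $2,042 + $3,681 = $166,983 (under)
Week 35–Week 40: $9,857 + $95,906 + $51,012 + $2,042 + $3,681 + $5,839 = $168,337 (under)
Week 36–Week 41: $95,906 + $51,012 + $2,042 + $3,681 + $5,839 + $106,200 = $264,680 (under)
No window exceeds $277,000.

No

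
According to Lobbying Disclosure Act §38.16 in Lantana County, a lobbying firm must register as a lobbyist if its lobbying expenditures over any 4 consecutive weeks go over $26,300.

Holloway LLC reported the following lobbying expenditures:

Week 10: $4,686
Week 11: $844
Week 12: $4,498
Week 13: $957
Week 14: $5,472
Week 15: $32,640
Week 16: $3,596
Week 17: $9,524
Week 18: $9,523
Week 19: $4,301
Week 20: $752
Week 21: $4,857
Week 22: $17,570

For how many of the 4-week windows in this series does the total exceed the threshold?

Week 10–Week 13: $4,686 + $844 + $4,498 + $957 = $10,985 (under)
Week 11–Week 14: $844 + $4,498 + $957 + $5,472 = $11,771 (under)
Week 12–Week 15: $4,498 + $957 + $5,472 + $32,640 = $43,567 (over)
Week 13–Week 16: $957 + $5,472 + $32,640 + $3,596 = $42,665 (over)
Week 14–Week 17: $5,472 + $32,640 + $3,596 + $9,524 = $51,232 (over)
Week 15–Week 18: $32,640 + $3,596 + $9,524 + $9,523 = $55,283 (over)
Week 16–Week 19: $3,596 + $9,524 + $9,523 + $4,301 = $26,944 (over)
Week 17–Week 20: $9,524 + $9,523 + $4,301 + $752 = $24,100 (under)
Week 18–Week 21: $9,523 + $4,301 + $752 + $4,857 = $19,433 (under)
Week 19–Week 22: $4,301 + $752 + $4,857 + $17,570 = $27,480 (over)
6 windows exceed the threshold.

6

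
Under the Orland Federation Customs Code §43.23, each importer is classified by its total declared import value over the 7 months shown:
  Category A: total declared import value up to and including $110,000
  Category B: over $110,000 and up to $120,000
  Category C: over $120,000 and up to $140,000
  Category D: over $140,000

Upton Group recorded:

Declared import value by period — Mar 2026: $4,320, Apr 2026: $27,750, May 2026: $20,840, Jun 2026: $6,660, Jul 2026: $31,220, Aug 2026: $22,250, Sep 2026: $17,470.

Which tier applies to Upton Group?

Category C

Total declared import value: $4,320 + $27,750 + $20,840 + $6,660 + $31,220 + $22,250 + $17,470 = $130,510.
$120,000 < $130,510 ≤ $140,000, so Category C applies.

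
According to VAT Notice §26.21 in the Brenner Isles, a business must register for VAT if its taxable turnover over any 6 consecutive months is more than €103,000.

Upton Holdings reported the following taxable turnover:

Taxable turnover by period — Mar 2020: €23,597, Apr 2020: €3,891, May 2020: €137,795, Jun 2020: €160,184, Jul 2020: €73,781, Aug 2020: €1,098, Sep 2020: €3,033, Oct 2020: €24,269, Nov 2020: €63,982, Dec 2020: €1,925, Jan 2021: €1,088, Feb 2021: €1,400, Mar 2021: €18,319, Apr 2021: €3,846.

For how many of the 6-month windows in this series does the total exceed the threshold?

Mar 2020–Aug 2020: €23,597 + €3,891 + €137,795 + €160,184 + €73,781 + €1,098 = €400,346 (over)
Apr 2020–Sep 2020: €3,891 + €137,795 + €160,184 + €73,781 + €1,098 + €3,033 = €379,782 (over)
May 2020–Oct 2020: €137,795 + €160,184 + €73,781 + €1,098 + €3,033 + €24,269 = €400,160 (over)
Jun 2020–Nov 2020: €160,184 + €73,781 + €1,098 + €3,033 + €24,269 + €63,982 = €326,347 (over)
Jul 2020–Dec 2020: €73,781 + €1,098 + €3,033 + €24,269 + €63,982 + €1,925 = €168,088 (over)
Aug 2020–Jan 2021: €1,098 + €3,033 + €24,269 + €63,982 + €1,925 + €1,088 = €95,395 (under)
Sep 2020–Feb 2021: €3,033 + €24,269 + €63,982 + €1,925 + €1,088 + €1,400 = €95,697 (under)
Oct 2020–Mar 2021: €24,269 + €63,982 + €1,925 + €1,088 + €1,400 + €18,319 = €110,983 (over)
Nov 2020–Apr 2021: €63,982 + €1,925 + €1,088 + €1,400 + €18,319 + €3,846 = €90,560 (under)
6 windows exceed the threshold.

6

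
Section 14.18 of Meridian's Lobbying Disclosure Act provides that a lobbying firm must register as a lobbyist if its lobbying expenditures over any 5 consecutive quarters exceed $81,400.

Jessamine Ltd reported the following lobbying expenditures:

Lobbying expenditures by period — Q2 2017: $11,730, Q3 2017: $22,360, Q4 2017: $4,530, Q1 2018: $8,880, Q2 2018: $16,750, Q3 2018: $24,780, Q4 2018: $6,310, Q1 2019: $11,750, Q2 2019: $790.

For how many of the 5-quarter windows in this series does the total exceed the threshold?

0

Q2 2017–Q2 2018: $11,730 + $22,360 + $4,530 + $8,880 + $16,750 = $64,250 (under)
Q3 2017–Q3 2018: $22,360 + $4,530 + $8,880 + $16,750 + $24,780 = $77,300 (under)
Q4 2017–Q4 2018: $4,530 + $8,880 + $16,750 + $24,780 + $6,310 = $61,250 (under)
Q1 2018–Q1 2019: $8,880 + $16,750 + $24,780 + $6,310 + $11,750 = $68,470 (under)
Q2 2018–Q2 2019: $16,750 + $24,780 + $6,310 + $11,750 + $790 = $60,380 (under)
0 windows exceed the threshold.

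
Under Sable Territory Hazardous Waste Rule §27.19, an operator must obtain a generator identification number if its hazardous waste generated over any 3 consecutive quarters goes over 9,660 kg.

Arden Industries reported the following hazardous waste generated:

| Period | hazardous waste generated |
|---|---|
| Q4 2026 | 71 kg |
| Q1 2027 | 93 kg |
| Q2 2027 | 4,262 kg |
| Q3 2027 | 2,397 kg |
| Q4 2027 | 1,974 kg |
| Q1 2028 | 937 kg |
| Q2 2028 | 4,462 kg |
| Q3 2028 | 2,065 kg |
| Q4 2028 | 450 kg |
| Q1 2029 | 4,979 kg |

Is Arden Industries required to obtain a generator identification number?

Q4 2026–Q2 2027: 71 kg + 93 kg + 4,262 kg = 4,426 kg (under)
Q1 2027–Q3 2027: 93 kg + 4,262 kg + 2,397 kg = 6,752 kg (under)
Q2 2027–Q4 2027: 4,262 kg + 2,397 kg + 1,974 kg = 8,633 kg (under)
Q3 2027–Q1 2028: 2,397 kg + 1,974 kg + 937 kg = 5,308 kg (under)
Q4 2027–Q2 2028: 1,974 kg + 937 kg + 4,462 kg = 7,373 kg (under)
Q1 2028–Q3 2028: 937 kg + 4,462 kg + 2,065 kg = 7,464 kg (under)
Q2 2028–Q4 2028: 4,462 kg + 2,065 kg + 450 kg = 6,977 kg (under)
Q3 2028–Q1 2029: 2,065 kg + 450 kg + 4,979 kg = 7,494 kg (under)
No window exceeds 9,660 kg.

No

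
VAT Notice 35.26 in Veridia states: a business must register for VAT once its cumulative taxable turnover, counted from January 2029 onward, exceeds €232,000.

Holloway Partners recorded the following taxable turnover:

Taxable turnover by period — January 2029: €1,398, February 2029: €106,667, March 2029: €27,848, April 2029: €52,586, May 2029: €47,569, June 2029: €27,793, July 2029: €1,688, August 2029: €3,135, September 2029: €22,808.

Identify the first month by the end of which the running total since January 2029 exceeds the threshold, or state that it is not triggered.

Through January 2029: €1,398
Through February 2029: €108,065
Through March 2029: €135,913
Through April 2029: €188,499
Through May 2029: €236,068 ← exceeds threshold

May 2029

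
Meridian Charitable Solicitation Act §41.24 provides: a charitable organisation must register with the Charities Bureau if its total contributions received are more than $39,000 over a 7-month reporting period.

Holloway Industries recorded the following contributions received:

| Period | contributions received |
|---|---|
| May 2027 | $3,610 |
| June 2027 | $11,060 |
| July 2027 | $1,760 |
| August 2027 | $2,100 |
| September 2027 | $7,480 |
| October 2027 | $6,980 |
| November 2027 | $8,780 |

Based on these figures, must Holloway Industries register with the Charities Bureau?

Total contributions received: $3,610 + $11,060 + $1,760 + $2,100 + $7,480 + $6,980 + $8,780 = $41,770.
$41,770 > $39,000, so the threshold is exceeded.

Yes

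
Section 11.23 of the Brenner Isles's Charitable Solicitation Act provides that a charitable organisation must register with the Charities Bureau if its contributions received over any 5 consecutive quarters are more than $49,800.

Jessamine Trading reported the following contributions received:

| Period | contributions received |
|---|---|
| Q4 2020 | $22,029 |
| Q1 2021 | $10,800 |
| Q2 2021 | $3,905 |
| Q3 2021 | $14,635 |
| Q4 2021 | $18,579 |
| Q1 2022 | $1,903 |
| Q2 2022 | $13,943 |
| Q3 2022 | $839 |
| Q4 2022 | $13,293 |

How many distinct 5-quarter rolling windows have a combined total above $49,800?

4

Q4 2020–Q4 2021: $22,029 + $10,800 + $3,905 + $14,635 + $18,579 = $69,948 (over)
Q1 2021–Q1 2022: $10,800 + $3,905 + $14,635 + $18,579 + $1,903 = $49,822 (over)
Q2 2021–Q2 2022: $3,905 + $14,635 + $18,579 + $1,903 + $13,943 = $52,965 (over)
Q3 2021–Q3 2022: $14,635 + $18,579 + $1,903 + $13,943 + $839 = $49,899 (over)
Q4 2021–Q4 2022: $18,579 + $1,903 + $13,943 + $839 + $13,293 = $48,557 (under)
4 windows exceed the threshold.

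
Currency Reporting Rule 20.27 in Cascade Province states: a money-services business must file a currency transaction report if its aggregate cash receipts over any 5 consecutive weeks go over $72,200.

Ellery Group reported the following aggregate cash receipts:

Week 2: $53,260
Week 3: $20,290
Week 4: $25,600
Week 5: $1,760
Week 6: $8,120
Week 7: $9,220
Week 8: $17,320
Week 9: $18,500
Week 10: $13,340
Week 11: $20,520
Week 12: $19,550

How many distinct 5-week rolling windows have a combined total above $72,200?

3

Week 2–Week 6: $53,260 + $20,290 + $25,600 + $1,760 + $8,120 = $109,030 (over)
Week 3–Week 7: $20,290 + $25,600 + $1,760 + $8,120 + $9,220 = $64,990 (under)
Week 4–Week 8: $25,600 + $1,760 + $8,120 + $9,220 + $17,320 = $62,020 (under)
Week 5–Week 9: $1,760 + $8,120 + $9,220 + $17,320 + $18,500 = $54,920 (under)
Week 6–Week 10: $8,120 + $9,220 + $17,320 + $18,500 + $13,340 = $66,500 (under)
Week 7–Week 11: $9,220 + $17,320 + $18,500 + $13,340 + $20,520 = $78,900 (over)
Week 8–Week 12: $17,320 + $18,500 + $13,340 + $20,520 + $19,550 = $89,230 (over)
3 windows exceed the threshold.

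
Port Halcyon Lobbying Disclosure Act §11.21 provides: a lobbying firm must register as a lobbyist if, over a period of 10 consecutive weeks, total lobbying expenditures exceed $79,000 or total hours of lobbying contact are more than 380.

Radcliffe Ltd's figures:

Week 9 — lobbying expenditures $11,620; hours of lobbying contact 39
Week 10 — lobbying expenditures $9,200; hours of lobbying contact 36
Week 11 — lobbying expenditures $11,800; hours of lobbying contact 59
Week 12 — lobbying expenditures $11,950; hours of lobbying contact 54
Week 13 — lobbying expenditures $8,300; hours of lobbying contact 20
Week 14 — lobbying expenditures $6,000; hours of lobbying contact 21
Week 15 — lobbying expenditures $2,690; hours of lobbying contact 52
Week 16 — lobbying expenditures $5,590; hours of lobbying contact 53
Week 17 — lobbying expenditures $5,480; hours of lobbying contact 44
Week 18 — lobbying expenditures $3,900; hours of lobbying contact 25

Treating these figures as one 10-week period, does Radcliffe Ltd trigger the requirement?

Total lobbying expenditures: $11,620 + $9,200 + $11,800 + $11,950 + $8,300 + $6,000 + $2,690 + $5,590 + $5,480 + $3,900 = $76,530 (≤ $79,000).
Total hours of lobbying contact: 39 + 36 + 59 + 54 + 20 + 21 + 52 + 53 + 44 + 25 = 403 (> 380).
The test is 'or': at least one threshold is exceeded.

Yes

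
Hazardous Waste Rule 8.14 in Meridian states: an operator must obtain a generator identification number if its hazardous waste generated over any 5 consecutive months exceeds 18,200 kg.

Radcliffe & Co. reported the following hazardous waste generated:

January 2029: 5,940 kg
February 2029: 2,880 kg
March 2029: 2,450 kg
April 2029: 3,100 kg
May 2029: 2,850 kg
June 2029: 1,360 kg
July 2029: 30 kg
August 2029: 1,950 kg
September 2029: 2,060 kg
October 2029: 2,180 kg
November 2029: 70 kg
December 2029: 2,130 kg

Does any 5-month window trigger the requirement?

January 2029–May 2029: 5,940 kg + 2,880 kg + 2,450 kg + 3,100 kg + 2,850 kg = 17,220 kg (under)
February 2029–June 2029: 2,880 kg + 2,450 kg + 3,100 kg + 2,850 kg + 1,360 kg = 12,640 kg (under)
March 2029–July 2029: 2,450 kg + 3,100 kg + 2,850 kg + 1,360 kg + 30 kg = 9,790 kg (under)
April 2029–August 2029: 3,100 kg + 2,850 kg + 1,360 kg + 30 kg + 1,950 kg = 9,290 kg (under)
May 2029–September 2029: 2,850 kg + 1,360 kg + 30 kg + 1,950 kg + 2,060 kg = 8,250 kg (under)
June 2029–October 2029: 1,360 kg + 30 kg + 1,950 kg + 2,060 kg + 2,180 kg = 7,580 kg (under)
July 2029–November 2029: 30 kg + 1,950 kg + 2,060 kg + 2,180 kg + 70 kg = 6,290 kg (under)
August 2029–December 2029: 1,950 kg + 2,060 kg + 2,180 kg + 70 kg + 2,130 kg = 8,390 kg (under)
No window exceeds 18,200 kg.

No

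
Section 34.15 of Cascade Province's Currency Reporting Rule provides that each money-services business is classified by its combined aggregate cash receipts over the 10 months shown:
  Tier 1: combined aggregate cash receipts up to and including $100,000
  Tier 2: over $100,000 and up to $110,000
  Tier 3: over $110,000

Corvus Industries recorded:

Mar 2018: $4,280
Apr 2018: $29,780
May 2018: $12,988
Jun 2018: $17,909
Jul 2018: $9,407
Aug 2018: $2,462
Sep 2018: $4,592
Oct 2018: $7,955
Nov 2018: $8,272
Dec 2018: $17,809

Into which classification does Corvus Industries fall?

Tier 3

Combined aggregate cash receipts: $4,280 + $29,780 + $12,988 + $17,909 + $9,407 + $2,462 + $4,592 + $7,955 + $8,272 + $17,809 = $115,454.
$115,454 > $110,000, so Tier 3 applies.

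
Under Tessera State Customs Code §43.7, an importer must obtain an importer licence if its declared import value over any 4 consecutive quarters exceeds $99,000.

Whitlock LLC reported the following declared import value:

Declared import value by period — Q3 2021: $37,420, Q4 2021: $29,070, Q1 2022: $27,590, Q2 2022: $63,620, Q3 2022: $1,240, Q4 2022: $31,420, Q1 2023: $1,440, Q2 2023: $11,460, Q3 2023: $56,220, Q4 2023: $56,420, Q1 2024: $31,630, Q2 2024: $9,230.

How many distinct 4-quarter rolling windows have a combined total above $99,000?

Q3 2021–Q2 2022: $37,420 + $29,070 + $27,590 + $63,620 = $157,700 (over)
Q4 2021–Q3 2022: $29,070 + $27,590 + $63,620 + $1,240 = $121,520 (over)
Q1 2022–Q4 2022: $27,590 + $63,620 + $1,240 + $31,420 = $123,870 (over)
Q2 2022–Q1 2023: $63,620 + $1,240 + $31,420 + $1,440 = $97,720 (under)
Q3 2022–Q2 2023: $1,240 + $31,420 + $1,440 + $11,460 = $45,560 (under)
Q4 2022–Q3 2023: $31,420 + $1,440 + $11,460 + $56,220 = $100,540 (over)
Q1 2023–Q4 2023: $1,440 + $11,460 + $56,220 + $56,420 = $125,540 (over)
Q2 2023–Q1 2024: $11,460 + $56,220 + $56,420 + $31,630 = $155,730 (over)
Q3 2023–Q2 2024: $56,220 + $56,420 + $31,630 + $9,230 = $153,500 (over)
7 windows exceed the threshold.

7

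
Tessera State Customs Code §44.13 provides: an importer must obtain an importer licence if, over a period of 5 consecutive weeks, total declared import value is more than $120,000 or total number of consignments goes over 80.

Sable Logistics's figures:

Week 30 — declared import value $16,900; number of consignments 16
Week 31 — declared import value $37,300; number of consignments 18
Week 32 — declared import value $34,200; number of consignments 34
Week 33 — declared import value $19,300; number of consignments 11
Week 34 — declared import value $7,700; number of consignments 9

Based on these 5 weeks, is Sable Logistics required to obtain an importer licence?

Total declared import value: $16,900 + $37,300 + $34,200 + $19,300 + $7,700 = $115,400 (≤ $120,000).
Total number of consignments: 16 + 18 + 34 + 11 + 9 = 88 (> 80).
The test is 'or': at least one threshold is exceeded.

Yes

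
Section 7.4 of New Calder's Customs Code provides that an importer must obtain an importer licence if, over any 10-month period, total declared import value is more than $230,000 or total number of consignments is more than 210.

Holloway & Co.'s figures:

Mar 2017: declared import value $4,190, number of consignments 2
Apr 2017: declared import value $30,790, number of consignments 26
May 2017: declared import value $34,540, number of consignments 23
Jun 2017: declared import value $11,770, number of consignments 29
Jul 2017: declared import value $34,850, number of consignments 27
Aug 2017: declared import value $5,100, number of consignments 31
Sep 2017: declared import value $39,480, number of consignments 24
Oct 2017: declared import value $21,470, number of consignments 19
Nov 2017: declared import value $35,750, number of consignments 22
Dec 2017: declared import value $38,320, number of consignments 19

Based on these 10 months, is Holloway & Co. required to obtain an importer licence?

Total declared import value: $4,190 + $30,790 + $34,540 + $11,770 + $34,850 + $5,100 + $39,480 + $21,470 + $35,750 + $38,320 = $256,260 (> $230,000).
Total number of consignments: 2 + 26 + 23 + 29 + 27 + 31 + 24 + 19 + 22 + 19 = 222 (> 210).
The test is 'or': at least one threshold is exceeded.

Yes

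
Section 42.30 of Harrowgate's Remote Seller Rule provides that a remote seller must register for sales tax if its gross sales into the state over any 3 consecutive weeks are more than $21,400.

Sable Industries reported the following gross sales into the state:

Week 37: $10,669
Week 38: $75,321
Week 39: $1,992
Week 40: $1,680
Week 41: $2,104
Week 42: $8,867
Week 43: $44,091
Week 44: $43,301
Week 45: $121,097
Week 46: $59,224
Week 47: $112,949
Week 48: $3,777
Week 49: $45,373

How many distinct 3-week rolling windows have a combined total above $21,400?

9

Week 37–Week 39: $10,669 + $75,321 + $1,992 = $87,982 (over)
Week 38–Week 40: $75,321 + $1,992 + $1,680 = $78,993 (over)
Week 39–Week 41: $1,992 + $1,680 + $2,104 = $5,776 (under)
Week 40–Week 42: $1,680 + $2,104 + $8,867 = $12,651 (under)
Week 41–Week 43: $2,104 + $8,867 + $44,091 = $55,062 (over)
Week 42–Week 44: $8,867 + $44,091 + $43,301 = $96,259 (over)
Week 43–Week 45: $44,091 + $43,301 + $121,097 = $208,489 (over)
Week 44–Week 46: $43,301 + $121,097 + $59,224 = $223,622 (over)
Week 45–Week 47: $121,097 + $59,224 + $112,949 = $293,270 (over)
Week 46–Week 48: $59,224 + $112,949 + $3,777 = $175,950 (over)
Week 47–Week 49: $112,949 + $3,777 + $45,373 = $162,099 (over)
9 windows exceed the threshold.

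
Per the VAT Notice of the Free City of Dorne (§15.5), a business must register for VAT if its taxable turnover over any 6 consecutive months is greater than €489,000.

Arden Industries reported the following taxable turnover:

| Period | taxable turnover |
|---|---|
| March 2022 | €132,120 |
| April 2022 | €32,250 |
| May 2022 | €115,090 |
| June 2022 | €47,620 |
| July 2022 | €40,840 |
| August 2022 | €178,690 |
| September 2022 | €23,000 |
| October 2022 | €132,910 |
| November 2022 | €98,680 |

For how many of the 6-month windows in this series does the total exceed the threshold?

March 2022–August 2022: €132,120 + €32,250 + €115,090 + €47,620 + €40,840 + €178,690 = €546,610 (over)
April 2022–September 2022: €32,250 + €115,090 + €47,620 + €40,840 + €178,690 + €23,000 = €437,490 (under)
May 2022–October 2022: €115,090 + €47,620 + €40,840 + €178,690 + €23,000 + €132,910 = €538,150 (over)
June 2022–November 2022: €47,620 + €40,840 + €178,690 + €23,000 + €132,910 + €98,680 = €521,740 (over)
3 windows exceed the threshold.

3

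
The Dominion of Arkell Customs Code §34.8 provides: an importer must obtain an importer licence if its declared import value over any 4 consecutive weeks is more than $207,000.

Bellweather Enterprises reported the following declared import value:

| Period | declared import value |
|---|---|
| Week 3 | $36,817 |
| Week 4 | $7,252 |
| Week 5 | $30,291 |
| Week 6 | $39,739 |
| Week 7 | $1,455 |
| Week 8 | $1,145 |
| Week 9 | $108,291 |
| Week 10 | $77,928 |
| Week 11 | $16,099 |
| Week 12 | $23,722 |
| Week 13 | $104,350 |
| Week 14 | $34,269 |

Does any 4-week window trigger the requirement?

Yes

Week 3–Week 6: $36,817 + $7,252 + $30,291 + $39,739 = $114,099 (under)
Week 4–Week 7: $7,252 + $30,291 + $39,739 + $1,455 = $78,737 (under)
Week 5–Week 8: $30,291 + $39,739 + $1,455 + $1,145 = $72,630 (under)
Week 6–Week 9: $39,739 + $1,455 + $1,145 + $108,291 = $150,630 (under)
Week 7–Week 10: $1,455 + $1,145 + $108,291 + $77,928 = $188,819 (under)
Week 8–Week 11: $1,145 + $108,291 + $77,928 + $16,099 = $203,463 (under)
Week 9–Week 12: $108,291 + $77,928 + $16,099 + $23,722 = $226,040 (over)
Week 10–Week 13: $77,928 + $16,099 + $23,722 + $104,350 = $222,099 (over)
Week 11–Week 14: $16,099 + $23,722 + $104,350 + $34,269 = $178,440 (under)
At least one window exceeds $207,000.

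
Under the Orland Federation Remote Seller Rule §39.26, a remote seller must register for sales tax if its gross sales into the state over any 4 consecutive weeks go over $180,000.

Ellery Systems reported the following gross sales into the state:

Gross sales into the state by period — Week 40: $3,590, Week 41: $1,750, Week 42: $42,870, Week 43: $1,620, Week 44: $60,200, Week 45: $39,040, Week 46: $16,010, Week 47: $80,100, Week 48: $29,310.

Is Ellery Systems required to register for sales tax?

Week 40–Week 43: $3,590 + $1,750 + $42,870 + $1,620 = $49,830 (under)
Week 41–Week 44: $1,750 + $42,870 + $1,620 + $60,200 = $106,440 (under)
Week 42–Week 45: $42,870 + $1,620 + $60,200 + $39,040 = $143,730 (under)
Week 43–Week 46: $1,620 + $60,200 + $39,040 + $16,010 = $116,870 (under)
Week 44–Week 47: $60,200 + $39,040 + $16,010 + $80,100 = $195,350 (over)
Week 45–Week 48: $39,040 + $16,010 + $80,100 + $29,310 = $164,460 (under)
At least one window exceeds $180,000.

Yes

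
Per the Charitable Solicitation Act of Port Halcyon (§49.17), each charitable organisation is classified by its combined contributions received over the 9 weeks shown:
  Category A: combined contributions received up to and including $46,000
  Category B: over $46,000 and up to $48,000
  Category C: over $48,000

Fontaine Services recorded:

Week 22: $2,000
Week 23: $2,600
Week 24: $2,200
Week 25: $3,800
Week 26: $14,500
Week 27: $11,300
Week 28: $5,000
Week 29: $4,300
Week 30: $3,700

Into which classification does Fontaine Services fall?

Category C

Combined contributions received: $2,000 + $2,600 + $2,200 + $3,800 + $14,500 + $11,300 + $5,000 + $4,300 + $3,700 = $49,400.
$49,400 > $48,000, so Category C applies.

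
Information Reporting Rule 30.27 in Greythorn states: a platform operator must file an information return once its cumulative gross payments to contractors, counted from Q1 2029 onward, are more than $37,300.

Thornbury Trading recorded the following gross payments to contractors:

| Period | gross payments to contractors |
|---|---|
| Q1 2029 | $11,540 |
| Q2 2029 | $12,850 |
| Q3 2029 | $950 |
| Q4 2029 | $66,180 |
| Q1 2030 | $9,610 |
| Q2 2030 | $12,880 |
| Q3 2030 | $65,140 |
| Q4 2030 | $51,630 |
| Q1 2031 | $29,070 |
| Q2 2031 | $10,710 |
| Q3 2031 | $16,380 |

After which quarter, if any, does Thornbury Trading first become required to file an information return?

Q4 2029

Through Q1 2029: $11,540
Through Q2 2029: $24,390
Through Q3 2029: $25,340
Through Q4 2029: $91,520 ← exceeds threshold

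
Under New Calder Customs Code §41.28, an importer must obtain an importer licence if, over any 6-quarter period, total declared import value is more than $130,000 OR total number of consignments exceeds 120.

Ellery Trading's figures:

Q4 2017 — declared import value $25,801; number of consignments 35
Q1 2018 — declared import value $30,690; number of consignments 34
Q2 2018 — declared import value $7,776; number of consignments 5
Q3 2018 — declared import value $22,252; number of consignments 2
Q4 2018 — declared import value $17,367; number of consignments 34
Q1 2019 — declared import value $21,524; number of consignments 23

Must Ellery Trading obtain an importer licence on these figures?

Yes

Total declared import value: $25,801 + $30,690 + $7,776 + $22,252 + $17,367 + $21,524 = $125,410 (≤ $130,000).
Total number of consignments: 35 + 34 + 5 + 2 + 34 + 23 = 133 (> 120).
The test is 'or': at least one threshold is exceeded.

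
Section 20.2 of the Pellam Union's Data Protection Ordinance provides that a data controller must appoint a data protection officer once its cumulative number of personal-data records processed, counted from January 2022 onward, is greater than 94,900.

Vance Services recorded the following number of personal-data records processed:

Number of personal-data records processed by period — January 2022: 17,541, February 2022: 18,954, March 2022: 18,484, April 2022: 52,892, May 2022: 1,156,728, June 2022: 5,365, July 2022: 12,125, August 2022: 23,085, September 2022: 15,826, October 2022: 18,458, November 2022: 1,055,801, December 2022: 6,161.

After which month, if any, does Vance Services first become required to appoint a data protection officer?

April 2022

Through January 2022: 17,541
Through February 2022: 36,495
Through March 2022: 54,979
Through April 2022: 107,871 ← exceeds threshold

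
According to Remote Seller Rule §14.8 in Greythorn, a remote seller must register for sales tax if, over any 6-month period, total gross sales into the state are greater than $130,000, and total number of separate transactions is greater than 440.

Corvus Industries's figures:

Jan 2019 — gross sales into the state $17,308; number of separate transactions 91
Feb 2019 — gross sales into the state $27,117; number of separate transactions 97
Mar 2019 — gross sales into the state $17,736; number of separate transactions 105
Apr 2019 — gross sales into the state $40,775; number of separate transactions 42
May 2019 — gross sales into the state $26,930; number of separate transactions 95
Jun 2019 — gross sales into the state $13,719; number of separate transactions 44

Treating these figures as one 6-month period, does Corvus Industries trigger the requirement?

Yes

Total gross sales into the state: $17,308 + $27,117 + $17,736 + $40,775 + $26,930 + $13,719 = $143,585 (> $130,000).
Total number of separate transactions: 91 + 97 + 105 + 42 + 95 + 44 = 474 (> 440).
The test is 'and': both thresholds are exceeded.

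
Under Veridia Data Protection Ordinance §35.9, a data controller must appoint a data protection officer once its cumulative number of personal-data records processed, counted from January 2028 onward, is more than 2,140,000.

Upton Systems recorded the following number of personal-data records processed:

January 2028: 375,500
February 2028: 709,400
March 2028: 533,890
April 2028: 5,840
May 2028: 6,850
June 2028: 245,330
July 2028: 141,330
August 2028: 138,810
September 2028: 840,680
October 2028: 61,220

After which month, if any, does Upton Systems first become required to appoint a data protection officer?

August 2028

Through January 2028: 375,500
Through February 2028: 1,084,900
Through March 2028: 1,618,790
Through April 2028: 1,624,630
Through May 2028: 1,631,480
Through June 2028: 1,876,810
Through July 2028: 2,018,140
Through August 2028: 2,156,950 ← exceeds threshold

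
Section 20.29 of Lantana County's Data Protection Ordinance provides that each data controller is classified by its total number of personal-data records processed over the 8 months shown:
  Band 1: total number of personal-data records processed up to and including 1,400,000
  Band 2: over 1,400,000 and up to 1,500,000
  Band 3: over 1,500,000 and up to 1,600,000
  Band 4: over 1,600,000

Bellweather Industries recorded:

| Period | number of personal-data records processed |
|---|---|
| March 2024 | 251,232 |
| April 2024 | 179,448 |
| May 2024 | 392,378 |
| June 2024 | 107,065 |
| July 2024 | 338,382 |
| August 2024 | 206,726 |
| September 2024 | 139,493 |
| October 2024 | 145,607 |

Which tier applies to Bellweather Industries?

Total number of personal-data records processed: 251,232 + 179,448 + 392,378 + 107,065 + 338,382 + 206,726 + 139,493 + 145,607 = 1,760,331.
1,760,331 > 1,600,000, so Band 4 applies.

Band 4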